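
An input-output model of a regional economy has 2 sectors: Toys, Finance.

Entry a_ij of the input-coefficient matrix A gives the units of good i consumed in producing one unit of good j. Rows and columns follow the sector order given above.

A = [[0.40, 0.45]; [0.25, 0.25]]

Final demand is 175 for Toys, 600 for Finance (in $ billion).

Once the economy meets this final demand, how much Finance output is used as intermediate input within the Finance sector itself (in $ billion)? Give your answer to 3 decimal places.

z_22 = 299.074

I − A =
  [   0.60    -0.45]
  [  -0.25     0.75]
det(I−A) = (0.60)(0.75) − (-0.45)(-0.25) = 0.3375
adj(I−A) = [[0.75, 0.45], [0.25, 0.60]]
(I − A)⁻¹ = adj(I−A) / det(I−A) ≈
  [   2.2222     1.3333]
  [   0.7407     1.7778]
First solve x = (I − A)⁻¹ d = adj(I−A)·d / det(I−A); in particular x_2 = (0.25·175 + 0.60·600) / 0.3375 = 403.75 / 0.3375 ≈ 1196.29630.
Intermediate flow from 2 to 2: z_22 = a_22 · x_2 = 0.25 × 403.75 / 0.3375 = 100.9375 / 0.3375 ≈ 299.074.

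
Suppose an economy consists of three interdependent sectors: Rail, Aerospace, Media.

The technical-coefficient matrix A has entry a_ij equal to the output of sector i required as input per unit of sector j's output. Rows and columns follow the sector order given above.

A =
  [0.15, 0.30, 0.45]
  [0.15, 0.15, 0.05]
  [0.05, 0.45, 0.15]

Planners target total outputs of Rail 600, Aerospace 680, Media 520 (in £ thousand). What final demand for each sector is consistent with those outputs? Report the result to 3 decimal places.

d_R = 72.000, d_A = 462.000, d_M = 106.000

I − A =
  [   0.85    -0.30    -0.45]
  [  -0.15     0.85    -0.05]
  [  -0.05    -0.45     0.85]
d = (I − A) x:
  d_R = (+0.85)·600 + (-0.30)·680 + (-0.45)·520 = 72.000
  d_A = (-0.15)·600 + (+0.85)·680 + (-0.05)·520 = 462.000
  d_M = (-0.05)·600 + (-0.45)·680 + (+0.85)·520 = 106.000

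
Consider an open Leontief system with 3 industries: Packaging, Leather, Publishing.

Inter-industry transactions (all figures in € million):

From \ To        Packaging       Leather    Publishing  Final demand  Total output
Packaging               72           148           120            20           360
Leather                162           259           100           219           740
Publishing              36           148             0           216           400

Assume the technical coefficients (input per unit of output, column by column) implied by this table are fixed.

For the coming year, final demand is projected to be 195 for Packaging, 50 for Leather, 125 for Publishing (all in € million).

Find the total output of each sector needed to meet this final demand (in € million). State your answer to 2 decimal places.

Technical coefficients a_ij = z_ij / X_j:
  a_11 = 72/360 = 0.20, a_21 = 162/360 = 0.45, a_31 = 36/360 = 0.10
  a_12 = 148/740 = 0.20, a_22 = 259/740 = 0.35, a_32 = 148/740 = 0.20
  a_13 = 120/400 = 0.30, a_23 = 100/400 = 0.25, a_33 = 0/400 = 0.00
I − A =
  [   0.80    -0.20    -0.30]
  [  -0.45     0.65    -0.25]
  [  -0.10    -0.20     1.00]
Cofactors of I−A, C_ij = (−1)^(i+j)·(minor ij) (rows/columns in the sector order above):
  C_11 = (0.65)(1.00) − (-0.25)(-0.20) = 0.6000
  C_12 = −[(-0.45)(1.00) − (-0.25)(-0.10)] = 0.4750
  C_13 = (-0.45)(-0.20) − (0.65)(-0.10) = 0.1550
  C_21 = −[(-0.20)(1.00) − (-0.30)(-0.20)] = 0.2600
  C_22 = (0.80)(1.00) − (-0.30)(-0.10) = 0.7700
  C_23 = −[(0.80)(-0.20) − (-0.20)(-0.10)] = 0.1800
  C_31 = (-0.20)(-0.25) − (-0.30)(0.65) = 0.2450
  C_32 = −[(0.80)(-0.25) − (-0.30)(-0.45)] = 0.3350
  C_33 = (0.80)(0.65) − (-0.20)(-0.45) = 0.4300
det(I−A) = Σ_j (I−A)_1j·C_1j = (0.80)(0.6000) + (-0.20)(0.4750) + (-0.30)(0.1550) = 0.3385
adj(I−A) = Cᵀ =
  [ 0.6000   0.2600   0.2450]
  [ 0.4750   0.7700   0.3350]
  [ 0.1550   0.1800   0.4300]
(I − A)⁻¹ = adj(I−A) / det(I−A) ≈
  [   1.7725     0.7681     0.7238]
  [   1.4032     2.2747     0.9897]
  [   0.4579     0.5318     1.2703]
x = (I − A)⁻¹ d = adj(I−A)·d / det(I−A), with det(I−A) = 0.3385:
  x_1 = (0.6000·195 + 0.2600·50 + 0.2450·125) / 0.3385 = 160.625 / 0.3385 ≈ 474.52
  x_2 = (0.4750·195 + 0.7700·50 + 0.3350·125) / 0.3385 = 173.00 / 0.3385 ≈ 511.08
  x_3 = (0.1550·195 + 0.1800·50 + 0.4300·125) / 0.3385 = 92.975 / 0.3385 ≈ 274.67

x_1 = 474.52, x_2 = 511.08, x_3 = 274.67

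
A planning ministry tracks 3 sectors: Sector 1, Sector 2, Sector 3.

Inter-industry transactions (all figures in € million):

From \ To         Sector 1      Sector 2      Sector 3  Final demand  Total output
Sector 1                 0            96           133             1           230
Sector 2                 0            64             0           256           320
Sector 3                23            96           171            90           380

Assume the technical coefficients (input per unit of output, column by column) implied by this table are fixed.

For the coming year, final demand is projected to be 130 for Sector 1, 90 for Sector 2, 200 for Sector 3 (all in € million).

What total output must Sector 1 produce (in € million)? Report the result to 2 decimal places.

Technical coefficients a_ij = z_ij / X_j:
  a_11 = 0/230 = 0.00, a_21 = 0/230 = 0.00, a_31 = 23/230 = 0.10
  a_12 = 96/320 = 0.30, a_22 = 64/320 = 0.20, a_32 = 96/320 = 0.30
  a_13 = 133/380 = 0.35, a_23 = 0/380 = 0.00, a_33 = 171/380 = 0.45
I − A =
  [   1.00    -0.30    -0.35]
  [   0.00     0.80     0.00]
  [  -0.10    -0.30     0.55]
Cofactors of I−A, C_ij = (−1)^(i+j)·(minor ij) (rows/columns in the sector order above):
  C_11 = (0.80)(0.55) − (0.00)(-0.30) = 0.4400
  C_12 = −[(0.00)(0.55) − (0.00)(-0.10)] = 0.0000
  C_13 = (0.00)(-0.30) − (0.80)(-0.10) = 0.0800
  C_21 = −[(-0.30)(0.55) − (-0.35)(-0.30)] = 0.2700
  C_22 = (1.00)(0.55) − (-0.35)(-0.10) = 0.5150
  C_23 = −[(1.00)(-0.30) − (-0.30)(-0.10)] = 0.3300
  C_31 = (-0.30)(0.00) − (-0.35)(0.80) = 0.2800
  C_32 = −[(1.00)(0.00) − (-0.35)(0.00)] = 0.0000
  C_33 = (1.00)(0.80) − (-0.30)(0.00) = 0.8000
det(I−A) = Σ_j (I−A)_1j·C_1j = (1.00)(0.4400) + (-0.30)(0.0000) + (-0.35)(0.0800) = 0.4120
adj(I−A) = Cᵀ =
  [ 0.4400   0.2700   0.2800]
  [ 0.0000   0.5150   0.0000]
  [ 0.0800   0.3300   0.8000]
(I − A)⁻¹ = adj(I−A) / det(I−A) ≈
  [   1.0680     0.6553     0.6796]
  [   0.0000     1.2500     0.0000]
  [   0.1942     0.8010     1.9417]
x = (I − A)⁻¹ d = adj(I−A)·d / det(I−A), with det(I−A) = 0.4120:
  x_1 = (0.4400·130 + 0.2700·90 + 0.2800·200) / 0.4120 = 137.50 / 0.4120 ≈ 333.74
  x_2 = (0.0000·130 + 0.5150·90 + 0.0000·200) / 0.4120 = 46.35 / 0.4120 = 112.50
  x_3 = (0.0800·130 + 0.3300·90 + 0.8000·200) / 0.4120 = 200.10 / 0.4120 ≈ 485.68

x_1 = 333.74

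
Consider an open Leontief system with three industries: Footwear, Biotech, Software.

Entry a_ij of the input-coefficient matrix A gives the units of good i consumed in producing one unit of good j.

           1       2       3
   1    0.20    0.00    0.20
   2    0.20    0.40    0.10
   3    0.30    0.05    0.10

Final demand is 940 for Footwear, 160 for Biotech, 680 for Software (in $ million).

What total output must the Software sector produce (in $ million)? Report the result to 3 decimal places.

I − A =
  [   0.80     0.00    -0.20]
  [  -0.20     0.60    -0.10]
  [  -0.30    -0.05     0.90]
Cofactors of I−A, C_ij = (−1)^(i+j)·(minor ij) (rows/columns in the sector order above):
  C_11 = (0.60)(0.90) − (-0.10)(-0.05) = 0.5350
  C_12 = −[(-0.20)(0.90) − (-0.10)(-0.30)] = 0.2100
  C_13 = (-0.20)(-0.05) − (0.60)(-0.30) = 0.1900
  C_21 = −[(0.00)(0.90) − (-0.20)(-0.05)] = 0.0100
  C_22 = (0.80)(0.90) − (-0.20)(-0.30) = 0.6600
  C_23 = −[(0.80)(-0.05) − (0.00)(-0.30)] = 0.0400
  C_31 = (0.00)(-0.10) − (-0.20)(0.60) = 0.1200
  C_32 = −[(0.80)(-0.10) − (-0.20)(-0.20)] = 0.1200
  C_33 = (0.80)(0.60) − (0.00)(-0.20) = 0.4800
det(I−A) = Σ_j (I−A)_1j·C_1j = (0.80)(0.5350) + (0.00)(0.2100) + (-0.20)(0.1900) = 0.3900
adj(I−A) = Cᵀ =
  [ 0.5350   0.0100   0.1200]
  [ 0.2100   0.6600   0.1200]
  [ 0.1900   0.0400   0.4800]
(I − A)⁻¹ = adj(I−A) / det(I−A) ≈
  [   1.3718     0.0256     0.3077]
  [   0.5385     1.6923     0.3077]
  [   0.4872     0.1026     1.2308]
x = (I − A)⁻¹ d = adj(I−A)·d / det(I−A), with det(I−A) = 0.3900:
  x_1 = (0.5350·940 + 0.0100·160 + 0.1200·680) / 0.3900 = 586.10 / 0.3900 ≈ 1502.821
  x_2 = (0.2100·940 + 0.6600·160 + 0.1200·680) / 0.3900 = 384.60 / 0.3900 ≈ 986.154
  x_3 = (0.1900·940 + 0.0400·160 + 0.4800·680) / 0.3900 = 511.40 / 0.3900 ≈ 1311.282

x_3 = 1311.282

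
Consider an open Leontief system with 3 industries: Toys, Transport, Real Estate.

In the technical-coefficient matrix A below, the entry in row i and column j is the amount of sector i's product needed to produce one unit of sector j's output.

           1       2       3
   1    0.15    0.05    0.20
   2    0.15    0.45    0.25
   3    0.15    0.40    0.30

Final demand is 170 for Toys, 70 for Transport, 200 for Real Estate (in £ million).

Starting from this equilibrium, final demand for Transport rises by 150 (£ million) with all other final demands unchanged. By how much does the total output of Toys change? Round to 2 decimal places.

I − A =
  [   0.85    -0.05    -0.20]
  [  -0.15     0.55    -0.25]
  [  -0.15    -0.40     0.70]
Cofactors of I−A, C_ij = (−1)^(i+j)·(minor ij) (rows/columns in the sector order above):
  C_11 = (0.55)(0.70) − (-0.25)(-0.40) = 0.2850
  C_12 = −[(-0.15)(0.70) − (-0.25)(-0.15)] = 0.1425
  C_13 = (-0.15)(-0.40) − (0.55)(-0.15) = 0.1425
  C_21 = −[(-0.05)(0.70) − (-0.20)(-0.40)] = 0.1150
  C_22 = (0.85)(0.70) − (-0.20)(-0.15) = 0.5650
  C_23 = −[(0.85)(-0.40) − (-0.05)(-0.15)] = 0.3475
  C_31 = (-0.05)(-0.25) − (-0.20)(0.55) = 0.1225
  C_32 = −[(0.85)(-0.25) − (-0.20)(-0.15)] = 0.2425
  C_33 = (0.85)(0.55) − (-0.05)(-0.15) = 0.4600
det(I−A) = Σ_j (I−A)_1j·C_1j = (0.85)(0.2850) + (-0.05)(0.1425) + (-0.20)(0.1425) = 0.206625
adj(I−A) = Cᵀ =
  [ 0.2850   0.1150   0.1225]
  [ 0.1425   0.5650   0.2425]
  [ 0.1425   0.3475   0.4600]
(I − A)⁻¹ = adj(I−A) / det(I−A) ≈
  [   1.3793     0.5566     0.5929]
  [   0.6897     2.7344     1.1736]
  [   0.6897     1.6818     2.2263]
Δx = (I − A)⁻¹ Δd with Δd having +150 in the Transport component and 0 elsewhere.
So Δx_1 = L_12 · (+150), where L_12 = adj(I−A)_12 / det(I−A) = 0.1150 / 0.206625.
Δx_1 = 0.1150 × (+150) / 0.206625 = 17.25 / 0.206625 ≈ 83.48.

Δx_1 = 83.48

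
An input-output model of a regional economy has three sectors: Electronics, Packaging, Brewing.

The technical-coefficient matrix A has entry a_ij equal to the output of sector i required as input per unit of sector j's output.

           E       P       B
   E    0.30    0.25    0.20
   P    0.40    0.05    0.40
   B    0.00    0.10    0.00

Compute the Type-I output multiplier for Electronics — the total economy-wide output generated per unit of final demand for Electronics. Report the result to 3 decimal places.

m_E = 2.552

I − A =
  [   0.70    -0.25    -0.20]
  [  -0.40     0.95    -0.40]
  [   0.00    -0.10     1.00]
Cofactors of I−A, C_ij = (−1)^(i+j)·(minor ij) (rows/columns in the sector order above):
  C_11 = (0.95)(1.00) − (-0.40)(-0.10) = 0.9100
  C_12 = −[(-0.40)(1.00) − (-0.40)(0.00)] = 0.4000
  C_13 = (-0.40)(-0.10) − (0.95)(0.00) = 0.0400
  C_21 = −[(-0.25)(1.00) − (-0.20)(-0.10)] = 0.2700
  C_22 = (0.70)(1.00) − (-0.20)(0.00) = 0.7000
  C_23 = −[(0.70)(-0.10) − (-0.25)(0.00)] = 0.0700
  C_31 = (-0.25)(-0.40) − (-0.20)(0.95) = 0.2900
  C_32 = −[(0.70)(-0.40) − (-0.20)(-0.40)] = 0.3600
  C_33 = (0.70)(0.95) − (-0.25)(-0.40) = 0.5650
det(I−A) = Σ_j (I−A)_1j·C_1j = (0.70)(0.9100) + (-0.25)(0.4000) + (-0.20)(0.0400) = 0.5290
adj(I−A) = Cᵀ =
  [ 0.9100   0.2700   0.2900]
  [ 0.4000   0.7000   0.3600]
  [ 0.0400   0.0700   0.5650]
(I − A)⁻¹ = adj(I−A) / det(I−A) ≈
  [   1.7202     0.5104     0.5482]
  [   0.7561     1.3233     0.6805]
  [   0.0756     0.1323     1.0681]
The output multiplier for sector j is the column-j sum of the Leontief inverse (I − A)⁻¹ = adj(I−A) / det(I−A).
Column E of adj(I−A): (0.9100, 0.4000, 0.0400); det(I−A) = 0.5290.
m_E = (0.9100 + 0.4000 + 0.0400) / 0.5290 = 1.35 / 0.5290 ≈ 2.552.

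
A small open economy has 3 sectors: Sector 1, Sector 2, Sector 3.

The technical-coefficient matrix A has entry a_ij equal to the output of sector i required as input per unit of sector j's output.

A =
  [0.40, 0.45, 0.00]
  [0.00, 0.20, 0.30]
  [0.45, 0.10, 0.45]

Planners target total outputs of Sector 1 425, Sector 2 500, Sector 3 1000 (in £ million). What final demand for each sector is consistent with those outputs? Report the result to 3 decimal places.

I − A =
  [   0.60    -0.45     0.00]
  [   0.00     0.80    -0.30]
  [  -0.45    -0.10     0.55]
d = (I − A) x:
  d_1 = (+0.60)·425 + (-0.45)·500 + (+0.00)·1000 = 30.000
  d_2 = (+0.00)·425 + (+0.80)·500 + (-0.30)·1000 = 100.000
  d_3 = (-0.45)·425 + (-0.10)·500 + (+0.55)·1000 = 308.750

d_1 = 30.000, d_2 = 100.000, d_3 = 308.750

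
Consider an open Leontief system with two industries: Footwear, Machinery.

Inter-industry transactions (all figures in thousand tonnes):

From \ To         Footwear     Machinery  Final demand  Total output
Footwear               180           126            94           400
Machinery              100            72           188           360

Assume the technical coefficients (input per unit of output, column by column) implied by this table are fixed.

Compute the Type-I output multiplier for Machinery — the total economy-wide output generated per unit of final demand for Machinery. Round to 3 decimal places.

m_2 = 2.553

Technical coefficients a_ij = z_ij / X_j:
  a_11 = 180/400 = 0.45, a_21 = 100/400 = 0.25
  a_12 = 126/360 = 0.35, a_22 = 72/360 = 0.20
I − A =
  [   0.55    -0.35]
  [  -0.25     0.80]
det(I−A) = (0.55)(0.80) − (-0.35)(-0.25) = 0.3525
adj(I−A) = [[0.80, 0.35], [0.25, 0.55]]
(I − A)⁻¹ = adj(I−A) / det(I−A) ≈
  [   2.2695     0.9929]
  [   0.7092     1.5603]
The output multiplier for sector j is the column-j sum of the Leontief inverse (I − A)⁻¹ = adj(I−A) / det(I−A).
Column 2 of adj(I−A): (0.35, 0.55); det(I−A) = 0.3525.
m_2 = (0.35 + 0.55) / 0.3525 = 0.90 / 0.3525 ≈ 2.553.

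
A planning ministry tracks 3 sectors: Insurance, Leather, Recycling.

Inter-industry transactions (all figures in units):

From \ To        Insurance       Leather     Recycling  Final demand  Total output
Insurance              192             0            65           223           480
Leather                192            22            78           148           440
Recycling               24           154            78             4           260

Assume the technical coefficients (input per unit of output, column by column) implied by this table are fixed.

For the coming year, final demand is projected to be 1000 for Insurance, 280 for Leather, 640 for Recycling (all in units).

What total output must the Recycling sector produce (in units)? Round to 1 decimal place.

x_R = 2113.6

Technical coefficients a_ij = z_ij / X_j:
  a_II = 192/480 = 0.40, a_LI = 192/480 = 0.40, a_RI = 24/480 = 0.05
  a_IL = 0/440 = 0.00, a_LL = 22/440 = 0.05, a_RL = 154/440 = 0.35
  a_IR = 65/260 = 0.25, a_LR = 78/260 = 0.30, a_RR = 78/260 = 0.30
I − A =
  [   0.60     0.00    -0.25]
  [  -0.40     0.95    -0.30]
  [  -0.05    -0.35     0.70]
Cofactors of I−A, C_ij = (−1)^(i+j)·(minor ij) (rows/columns in the sector order above):
  C_11 = (0.95)(0.70) − (-0.30)(-0.35) = 0.5600
  C_12 = −[(-0.40)(0.70) − (-0.30)(-0.05)] = 0.2950
  C_13 = (-0.40)(-0.35) − (0.95)(-0.05) = 0.1875
  C_21 = −[(0.00)(0.70) − (-0.25)(-0.35)] = 0.0875
  C_22 = (0.60)(0.70) − (-0.25)(-0.05) = 0.4075
  C_23 = −[(0.60)(-0.35) − (0.00)(-0.05)] = 0.2100
  C_31 = (0.00)(-0.30) − (-0.25)(0.95) = 0.2375
  C_32 = −[(0.60)(-0.30) − (-0.25)(-0.40)] = 0.2800
  C_33 = (0.60)(0.95) − (0.00)(-0.40) = 0.5700
det(I−A) = Σ_j (I−A)_1j·C_1j = (0.60)(0.5600) + (0.00)(0.2950) + (-0.25)(0.1875) = 0.289125
adj(I−A) = Cᵀ =
  [ 0.5600   0.0875   0.2375]
  [ 0.2950   0.4075   0.2800]
  [ 0.1875   0.2100   0.5700]
(I − A)⁻¹ = adj(I−A) / det(I−A) ≈
  [   1.9369     0.3026     0.8214]
  [   1.0203     1.4094     0.9684]
  [   0.6485     0.7263     1.9715]
x = (I − A)⁻¹ d = adj(I−A)·d / det(I−A), with det(I−A) = 0.289125:
  x_I = (0.5600·1000 + 0.0875·280 + 0.2375·640) / 0.289125 = 736.50 / 0.289125 ≈ 2547.3
  x_L = (0.2950·1000 + 0.4075·280 + 0.2800·640) / 0.289125 = 588.30 / 0.289125 ≈ 2034.8
  x_R = (0.1875·1000 + 0.2100·280 + 0.5700·640) / 0.289125 = 611.10 / 0.289125 ≈ 2113.6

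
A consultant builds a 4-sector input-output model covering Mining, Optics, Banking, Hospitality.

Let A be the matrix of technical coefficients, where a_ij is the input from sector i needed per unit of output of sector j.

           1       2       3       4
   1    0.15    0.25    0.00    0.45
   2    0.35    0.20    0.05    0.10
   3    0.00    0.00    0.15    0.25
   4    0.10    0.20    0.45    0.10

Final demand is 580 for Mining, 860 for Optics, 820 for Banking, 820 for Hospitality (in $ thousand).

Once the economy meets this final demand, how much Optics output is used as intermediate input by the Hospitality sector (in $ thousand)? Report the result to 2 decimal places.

I − A =
  [   0.85    -0.25     0.00    -0.45]
  [  -0.35     0.80    -0.05    -0.10]
  [   0.00     0.00     0.85    -0.25]
  [  -0.10    -0.20    -0.45     0.90]
Compute the cofactors C_ij = (−1)^(i+j)·(3×3 minor ij) of I−A; the adjugate is their transpose:
adj(I−A) = Cᵀ =
  [ 0.502500   0.239625   0.189000   0.330375]
  [ 0.238125   0.516375   0.145125   0.216750]
  [ 0.037500   0.048750   0.446250   0.148125]
  [ 0.127500   0.165750   0.276375   0.503625]
det(I−A) = Σ_j (I−A)_1j·C_1j = (0.85)(0.502500) + (-0.25)(0.238125) + (0.00)(0.037500) + (-0.45)(0.127500) = 0.31021875
(I − A)⁻¹ = adj(I−A) / det(I−A) ≈
  [   1.6198     0.7724     0.6092     1.0650]
  [   0.7676     1.6646     0.4678     0.6987]
  [   0.1209     0.1571     1.4385     0.4775]
  [   0.4110     0.5343     0.8909     1.6235]
First solve x = (I − A)⁻¹ d = adj(I−A)·d / det(I−A); in particular x_4 = (0.127500·580 + 0.165750·860 + 0.276375·820 + 0.503625·820) / 0.31021875 = 856.095 / 0.31021875 ≈ 2759.6494.
Intermediate flow from 2 to 4: z_24 = a_24 · x_4 = 0.10 × 856.095 / 0.31021875 = 85.6095 / 0.31021875 ≈ 275.96.

z_24 = 275.96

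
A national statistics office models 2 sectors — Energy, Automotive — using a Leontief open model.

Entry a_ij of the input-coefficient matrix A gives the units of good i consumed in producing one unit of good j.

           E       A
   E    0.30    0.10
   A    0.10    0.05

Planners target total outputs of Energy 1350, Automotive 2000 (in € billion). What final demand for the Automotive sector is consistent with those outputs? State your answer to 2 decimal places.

I − A =
  [   0.70    -0.10]
  [  -0.10     0.95]
d = (I − A) x:
  d_E = (+0.70)·1350 + (-0.10)·2000 = 745.00
  d_A = (-0.10)·1350 + (+0.95)·2000 = 1765.00

d_A = 1765.00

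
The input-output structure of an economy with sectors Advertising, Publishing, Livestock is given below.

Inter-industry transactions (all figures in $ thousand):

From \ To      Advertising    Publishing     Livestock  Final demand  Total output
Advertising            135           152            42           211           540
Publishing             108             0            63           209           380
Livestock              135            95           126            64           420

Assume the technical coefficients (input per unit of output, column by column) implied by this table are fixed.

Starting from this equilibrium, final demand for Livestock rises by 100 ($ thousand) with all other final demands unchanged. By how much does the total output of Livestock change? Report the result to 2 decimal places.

Technical coefficients a_ij = z_ij / X_j:
  a_AA = 135/540 = 0.25, a_PA = 108/540 = 0.20, a_LA = 135/540 = 0.25
  a_AP = 152/380 = 0.40, a_PP = 0/380 = 0.00, a_LP = 95/380 = 0.25
  a_AL = 42/420 = 0.10, a_PL = 63/420 = 0.15, a_LL = 126/420 = 0.30
I − A =
  [   0.75    -0.40    -0.10]
  [  -0.20     1.00    -0.15]
  [  -0.25    -0.25     0.70]
Cofactors of I−A, C_ij = (−1)^(i+j)·(minor ij) (rows/columns in the sector order above):
  C_11 = (1.00)(0.70) − (-0.15)(-0.25) = 0.6625
  C_12 = −[(-0.20)(0.70) − (-0.15)(-0.25)] = 0.1775
  C_13 = (-0.20)(-0.25) − (1.00)(-0.25) = 0.3000
  C_21 = −[(-0.40)(0.70) − (-0.10)(-0.25)] = 0.3050
  C_22 = (0.75)(0.70) − (-0.10)(-0.25) = 0.5000
  C_23 = −[(0.75)(-0.25) − (-0.40)(-0.25)] = 0.2875
  C_31 = (-0.40)(-0.15) − (-0.10)(1.00) = 0.1600
  C_32 = −[(0.75)(-0.15) − (-0.10)(-0.20)] = 0.1325
  C_33 = (0.75)(1.00) − (-0.40)(-0.20) = 0.6700
det(I−A) = Σ_j (I−A)_1j·C_1j = (0.75)(0.6625) + (-0.40)(0.1775) + (-0.10)(0.3000) = 0.395875
adj(I−A) = Cᵀ =
  [ 0.6625   0.3050   0.1600]
  [ 0.1775   0.5000   0.1325]
  [ 0.3000   0.2875   0.6700]
(I − A)⁻¹ = adj(I−A) / det(I−A) ≈
  [   1.6735     0.7704     0.4042]
  [   0.4484     1.2630     0.3347]
  [   0.7578     0.7262     1.6925]
Δx = (I − A)⁻¹ Δd with Δd having +100 in the Livestock component and 0 elsewhere.
So Δx_L = L_LL · (+100), where L_LL = adj(I−A)_LL / det(I−A) = 0.6700 / 0.395875.
Δx_L = 0.6700 × (+100) / 0.395875 = 67.00 / 0.395875 ≈ 169.25.

Δx_L = 169.25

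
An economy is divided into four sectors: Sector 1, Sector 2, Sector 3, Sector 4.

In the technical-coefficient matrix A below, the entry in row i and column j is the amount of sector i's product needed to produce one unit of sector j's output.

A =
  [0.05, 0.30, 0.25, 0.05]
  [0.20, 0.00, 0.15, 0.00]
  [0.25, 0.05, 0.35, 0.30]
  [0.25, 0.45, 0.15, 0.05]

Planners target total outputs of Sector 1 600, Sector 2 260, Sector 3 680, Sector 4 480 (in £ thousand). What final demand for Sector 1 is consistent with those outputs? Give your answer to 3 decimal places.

I − A =
  [   0.95    -0.30    -0.25    -0.05]
  [  -0.20     1.00    -0.15     0.00]
  [  -0.25    -0.05     0.65    -0.30]
  [  -0.25    -0.45    -0.15     0.95]
d = (I − A) x:
  d_1 = (+0.95)·600 + (-0.30)·260 + (-0.25)·680 + (-0.05)·480 = 298.000
  d_2 = (-0.20)·600 + (+1.00)·260 + (-0.15)·680 + (+0.00)·480 = 38.000
  d_3 = (-0.25)·600 + (-0.05)·260 + (+0.65)·680 + (-0.30)·480 = 135.000
  d_4 = (-0.25)·600 + (-0.45)·260 + (-0.15)·680 + (+0.95)·480 = 87.000

d_1 = 298.000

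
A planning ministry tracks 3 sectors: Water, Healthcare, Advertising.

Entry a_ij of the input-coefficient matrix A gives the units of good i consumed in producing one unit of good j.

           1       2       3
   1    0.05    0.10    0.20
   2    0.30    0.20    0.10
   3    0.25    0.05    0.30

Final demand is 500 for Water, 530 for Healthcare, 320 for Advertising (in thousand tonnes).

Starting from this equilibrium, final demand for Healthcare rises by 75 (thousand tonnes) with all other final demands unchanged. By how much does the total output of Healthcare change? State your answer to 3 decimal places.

Δx_2 = 100.109

I − A =
  [   0.95    -0.10    -0.20]
  [  -0.30     0.80    -0.10]
  [  -0.25    -0.05     0.70]
Cofactors of I−A, C_ij = (−1)^(i+j)·(minor ij) (rows/columns in the sector order above):
  C_11 = (0.80)(0.70) − (-0.10)(-0.05) = 0.5550
  C_12 = −[(-0.30)(0.70) − (-0.10)(-0.25)] = 0.2350
  C_13 = (-0.30)(-0.05) − (0.80)(-0.25) = 0.2150
  C_21 = −[(-0.10)(0.70) − (-0.20)(-0.05)] = 0.0800
  C_22 = (0.95)(0.70) − (-0.20)(-0.25) = 0.6150
  C_23 = −[(0.95)(-0.05) − (-0.10)(-0.25)] = 0.0725
  C_31 = (-0.10)(-0.10) − (-0.20)(0.80) = 0.1700
  C_32 = −[(0.95)(-0.10) − (-0.20)(-0.30)] = 0.1550
  C_33 = (0.95)(0.80) − (-0.10)(-0.30) = 0.7300
det(I−A) = Σ_j (I−A)_1j·C_1j = (0.95)(0.5550) + (-0.10)(0.2350) + (-0.20)(0.2150) = 0.46075
adj(I−A) = Cᵀ =
  [ 0.5550   0.0800   0.1700]
  [ 0.2350   0.6150   0.1550]
  [ 0.2150   0.0725   0.7300]
(I − A)⁻¹ = adj(I−A) / det(I−A) ≈
  [   1.2046     0.1736     0.3690]
  [   0.5100     1.3348     0.3364]
  [   0.4666     0.1574     1.5844]
Δx = (I − A)⁻¹ Δd with Δd having +75 in the Healthcare component and 0 elsewhere.
So Δx_2 = L_22 · (+75), where L_22 = adj(I−A)_22 / det(I−A) = 0.6150 / 0.46075.
Δx_2 = 0.6150 × (+75) / 0.46075 = 46.125 / 0.46075 ≈ 100.109.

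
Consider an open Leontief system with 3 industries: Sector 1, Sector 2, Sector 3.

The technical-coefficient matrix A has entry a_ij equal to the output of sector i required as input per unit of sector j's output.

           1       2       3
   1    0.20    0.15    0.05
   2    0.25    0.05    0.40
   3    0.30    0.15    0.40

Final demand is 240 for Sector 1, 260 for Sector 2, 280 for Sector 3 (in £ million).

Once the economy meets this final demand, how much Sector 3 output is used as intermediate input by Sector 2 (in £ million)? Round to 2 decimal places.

z_32 = 119.02

I − A =
  [   0.80    -0.15    -0.05]
  [  -0.25     0.95    -0.40]
  [  -0.30    -0.15     0.60]
Cofactors of I−A, C_ij = (−1)^(i+j)·(minor ij) (rows/columns in the sector order above):
  C_11 = (0.95)(0.60) − (-0.40)(-0.15) = 0.5100
  C_12 = −[(-0.25)(0.60) − (-0.40)(-0.30)] = 0.2700
  C_13 = (-0.25)(-0.15) − (0.95)(-0.30) = 0.3225
  C_21 = −[(-0.15)(0.60) − (-0.05)(-0.15)] = 0.0975
  C_22 = (0.80)(0.60) − (-0.05)(-0.30) = 0.4650
  C_23 = −[(0.80)(-0.15) − (-0.15)(-0.30)] = 0.1650
  C_31 = (-0.15)(-0.40) − (-0.05)(0.95) = 0.1075
  C_32 = −[(0.80)(-0.40) − (-0.05)(-0.25)] = 0.3325
  C_33 = (0.80)(0.95) − (-0.15)(-0.25) = 0.7225
det(I−A) = Σ_j (I−A)_1j·C_1j = (0.80)(0.5100) + (-0.15)(0.2700) + (-0.05)(0.3225) = 0.351375
adj(I−A) = Cᵀ =
  [ 0.5100   0.0975   0.1075]
  [ 0.2700   0.4650   0.3325]
  [ 0.3225   0.1650   0.7225]
(I − A)⁻¹ = adj(I−A) / det(I−A) ≈
  [   1.4514     0.2775     0.3059]
  [   0.7684     1.3234     0.9463]
  [   0.9178     0.4696     2.0562]
First solve x = (I − A)⁻¹ d = adj(I−A)·d / det(I−A); in particular x_2 = (0.2700·240 + 0.4650·260 + 0.3325·280) / 0.351375 = 278.80 / 0.351375 ≈ 793.4543.
Intermediate flow from 3 to 2: z_32 = a_32 · x_2 = 0.15 × 278.80 / 0.351375 = 41.82 / 0.351375 ≈ 119.02.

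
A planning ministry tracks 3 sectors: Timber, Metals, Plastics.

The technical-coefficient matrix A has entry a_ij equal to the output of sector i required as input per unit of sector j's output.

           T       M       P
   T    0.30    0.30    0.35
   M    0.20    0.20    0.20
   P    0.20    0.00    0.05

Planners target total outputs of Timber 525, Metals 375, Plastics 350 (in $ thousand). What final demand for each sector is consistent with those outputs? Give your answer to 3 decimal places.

I − A =
  [   0.70    -0.30    -0.35]
  [  -0.20     0.80    -0.20]
  [  -0.20     0.00     0.95]
d = (I − A) x:
  d_T = (+0.70)·525 + (-0.30)·375 + (-0.35)·350 = 132.500
  d_M = (-0.20)·525 + (+0.80)·375 + (-0.20)·350 = 125.000
  d_P = (-0.20)·525 + (+0.00)·375 + (+0.95)·350 = 227.500

d_T = 132.500, d_M = 125.000, d_P = 227.500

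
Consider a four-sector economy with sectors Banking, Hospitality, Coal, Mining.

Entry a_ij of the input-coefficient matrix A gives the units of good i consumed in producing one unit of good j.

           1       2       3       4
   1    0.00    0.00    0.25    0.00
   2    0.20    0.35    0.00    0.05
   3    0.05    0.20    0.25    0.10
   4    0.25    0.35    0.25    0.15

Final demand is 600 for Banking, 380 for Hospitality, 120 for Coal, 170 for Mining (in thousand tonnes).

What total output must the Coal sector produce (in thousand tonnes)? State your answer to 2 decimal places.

I − A =
  [   1.00     0.00    -0.25     0.00]
  [  -0.20     0.65     0.00    -0.05]
  [  -0.05    -0.20     0.75    -0.10]
  [  -0.25    -0.35    -0.25     0.85]
Compute the cofactors C_ij = (−1)^(i+j)·(3×3 minor ij) of I−A; the adjugate is their transpose:
adj(I−A) = Cᵀ =
  [ 0.382500   0.051250   0.133750   0.018750]
  [ 0.132500   0.595625   0.058125   0.041875]
  [ 0.086500   0.205000   0.535000   0.075000]
  [ 0.192500   0.320625   0.220625   0.469375]
det(I−A) = Σ_j (I−A)_1j·C_1j = (1.00)(0.382500) + (0.00)(0.132500) + (-0.25)(0.086500) + (0.00)(0.192500) = 0.360875
(I − A)⁻¹ = adj(I−A) / det(I−A) ≈
  [   1.0599     0.1420     0.3706     0.0520]
  [   0.3672     1.6505     0.1611     0.1160]
  [   0.2397     0.5681     1.4825     0.2078]
  [   0.5334     0.8885     0.6114     1.3007]
x = (I − A)⁻¹ d = adj(I−A)·d / det(I−A), with det(I−A) = 0.360875:
  x_1 = (0.382500·600 + 0.051250·380 + 0.133750·120 + 0.018750·170) / 0.360875 = 268.2125 / 0.360875 ≈ 743.23
  x_2 = (0.132500·600 + 0.595625·380 + 0.058125·120 + 0.041875·170) / 0.360875 = 319.93125 / 0.360875 ≈ 886.54
  x_3 = (0.086500·600 + 0.205000·380 + 0.535000·120 + 0.075000·170) / 0.360875 = 206.75 / 0.360875 ≈ 572.91
  x_4 = (0.192500·600 + 0.320625·380 + 0.220625·120 + 0.469375·170) / 0.360875 = 343.60625 / 0.360875 ≈ 952.15

x_3 = 572.91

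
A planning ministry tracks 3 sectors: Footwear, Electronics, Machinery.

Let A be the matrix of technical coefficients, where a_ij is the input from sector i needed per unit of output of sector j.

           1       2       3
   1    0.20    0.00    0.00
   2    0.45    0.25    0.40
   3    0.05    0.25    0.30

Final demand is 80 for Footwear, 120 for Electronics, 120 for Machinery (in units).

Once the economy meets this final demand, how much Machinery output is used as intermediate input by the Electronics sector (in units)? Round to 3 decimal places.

z_32 = 97.353

I − A =
  [   0.80     0.00     0.00]
  [  -0.45     0.75    -0.40]
  [  -0.05    -0.25     0.70]
Cofactors of I−A, C_ij = (−1)^(i+j)·(minor ij) (rows/columns in the sector order above):
  C_11 = (0.75)(0.70) − (-0.40)(-0.25) = 0.4250
  C_12 = −[(-0.45)(0.70) − (-0.40)(-0.05)] = 0.3350
  C_13 = (-0.45)(-0.25) − (0.75)(-0.05) = 0.1500
  C_21 = −[(0.00)(0.70) − (0.00)(-0.25)] = 0.0000
  C_22 = (0.80)(0.70) − (0.00)(-0.05) = 0.5600
  C_23 = −[(0.80)(-0.25) − (0.00)(-0.05)] = 0.2000
  C_31 = (0.00)(-0.40) − (0.00)(0.75) = 0.0000
  C_32 = −[(0.80)(-0.40) − (0.00)(-0.45)] = 0.3200
  C_33 = (0.80)(0.75) − (0.00)(-0.45) = 0.6000
det(I−A) = Σ_j (I−A)_1j·C_1j = (0.80)(0.4250) + (0.00)(0.3350) + (0.00)(0.1500) = 0.3400
adj(I−A) = Cᵀ =
  [ 0.4250   0.0000   0.0000]
  [ 0.3350   0.5600   0.3200]
  [ 0.1500   0.2000   0.6000]
(I − A)⁻¹ = adj(I−A) / det(I−A) ≈
  [   1.2500     0.0000     0.0000]
  [   0.9853     1.6471     0.9412]
  [   0.4412     0.5882     1.7647]
First solve x = (I − A)⁻¹ d = adj(I−A)·d / det(I−A); in particular x_2 = (0.3350·80 + 0.5600·120 + 0.3200·120) / 0.3400 = 132.40 / 0.3400 ≈ 389.41176.
Intermediate flow from 3 to 2: z_32 = a_32 · x_2 = 0.25 × 132.40 / 0.3400 = 33.10 / 0.3400 ≈ 97.353.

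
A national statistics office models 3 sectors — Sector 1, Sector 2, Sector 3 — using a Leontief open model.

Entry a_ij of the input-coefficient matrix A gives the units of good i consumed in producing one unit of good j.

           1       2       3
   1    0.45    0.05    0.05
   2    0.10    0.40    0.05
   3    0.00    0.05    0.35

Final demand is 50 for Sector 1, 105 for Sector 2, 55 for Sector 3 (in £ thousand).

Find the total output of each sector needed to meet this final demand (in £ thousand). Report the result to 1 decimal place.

x_1 = 118.5, x_2 = 203.1, x_3 = 100.2

I − A =
  [   0.55    -0.05    -0.05]
  [  -0.10     0.60    -0.05]
  [   0.00    -0.05     0.65]
Cofactors of I−A, C_ij = (−1)^(i+j)·(minor ij) (rows/columns in the sector order above):
  C_11 = (0.60)(0.65) − (-0.05)(-0.05) = 0.3875
  C_12 = −[(-0.10)(0.65) − (-0.05)(0.00)] = 0.0650
  C_13 = (-0.10)(-0.05) − (0.60)(0.00) = 0.0050
  C_21 = −[(-0.05)(0.65) − (-0.05)(-0.05)] = 0.0350
  C_22 = (0.55)(0.65) − (-0.05)(0.00) = 0.3575
  C_23 = −[(0.55)(-0.05) − (-0.05)(0.00)] = 0.0275
  C_31 = (-0.05)(-0.05) − (-0.05)(0.60) = 0.0325
  C_32 = −[(0.55)(-0.05) − (-0.05)(-0.10)] = 0.0325
  C_33 = (0.55)(0.60) − (-0.05)(-0.10) = 0.3250
det(I−A) = Σ_j (I−A)_1j·C_1j = (0.55)(0.3875) + (-0.05)(0.0650) + (-0.05)(0.0050) = 0.209625
adj(I−A) = Cᵀ =
  [ 0.3875   0.0350   0.0325]
  [ 0.0650   0.3575   0.0325]
  [ 0.0050   0.0275   0.3250]
(I − A)⁻¹ = adj(I−A) / det(I−A) ≈
  [   1.8485     0.1670     0.1550]
  [   0.3101     1.7054     0.1550]
  [   0.0239     0.1312     1.5504]
x = (I − A)⁻¹ d = adj(I−A)·d / det(I−A), with det(I−A) = 0.209625:
  x_1 = (0.3875·50 + 0.0350·105 + 0.0325·55) / 0.209625 = 24.8375 / 0.209625 ≈ 118.5
  x_2 = (0.0650·50 + 0.3575·105 + 0.0325·55) / 0.209625 = 42.575 / 0.209625 ≈ 203.1
  x_3 = (0.0050·50 + 0.0275·105 + 0.3250·55) / 0.209625 = 21.0125 / 0.209625 ≈ 100.2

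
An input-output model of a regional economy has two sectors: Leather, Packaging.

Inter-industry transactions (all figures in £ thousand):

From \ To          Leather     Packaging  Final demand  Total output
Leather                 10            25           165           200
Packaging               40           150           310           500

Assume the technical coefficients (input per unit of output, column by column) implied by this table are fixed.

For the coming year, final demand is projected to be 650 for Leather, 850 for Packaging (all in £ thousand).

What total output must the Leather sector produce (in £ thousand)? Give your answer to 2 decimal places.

Technical coefficients a_ij = z_ij / X_j:
  a_LL = 10/200 = 0.05, a_PL = 40/200 = 0.20
  a_LP = 25/500 = 0.05, a_PP = 150/500 = 0.30
I − A =
  [   0.95    -0.05]
  [  -0.20     0.70]
det(I−A) = (0.95)(0.70) − (-0.05)(-0.20) = 0.6550
adj(I−A) = [[0.70, 0.05], [0.20, 0.95]]
(I − A)⁻¹ = adj(I−A) / det(I−A) ≈
  [   1.0687     0.0763]
  [   0.3053     1.4504]
x = (I − A)⁻¹ d = adj(I−A)·d / det(I−A), with det(I−A) = 0.6550:
  x_L = (0.70·650 + 0.05·850) / 0.6550 = 497.50 / 0.6550 ≈ 759.54
  x_P = (0.20·650 + 0.95·850) / 0.6550 = 937.50 / 0.6550 ≈ 1431.30

x_L = 759.54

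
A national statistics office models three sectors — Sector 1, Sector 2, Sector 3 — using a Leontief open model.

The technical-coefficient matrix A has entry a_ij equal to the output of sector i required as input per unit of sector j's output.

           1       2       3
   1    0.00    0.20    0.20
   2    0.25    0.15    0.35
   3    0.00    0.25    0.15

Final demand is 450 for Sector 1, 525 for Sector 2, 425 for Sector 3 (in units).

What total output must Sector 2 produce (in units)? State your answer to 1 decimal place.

I − A =
  [   1.00    -0.20    -0.20]
  [  -0.25     0.85    -0.35]
  [   0.00    -0.25     0.85]
Cofactors of I−A, C_ij = (−1)^(i+j)·(minor ij) (rows/columns in the sector order above):
  C_11 = (0.85)(0.85) − (-0.35)(-0.25) = 0.6350
  C_12 = −[(-0.25)(0.85) − (-0.35)(0.00)] = 0.2125
  C_13 = (-0.25)(-0.25) − (0.85)(0.00) = 0.0625
  C_21 = −[(-0.20)(0.85) − (-0.20)(-0.25)] = 0.2200
  C_22 = (1.00)(0.85) − (-0.20)(0.00) = 0.8500
  C_23 = −[(1.00)(-0.25) − (-0.20)(0.00)] = 0.2500
  C_31 = (-0.20)(-0.35) − (-0.20)(0.85) = 0.2400
  C_32 = −[(1.00)(-0.35) − (-0.20)(-0.25)] = 0.4000
  C_33 = (1.00)(0.85) − (-0.20)(-0.25) = 0.8000
det(I−A) = Σ_j (I−A)_1j·C_1j = (1.00)(0.6350) + (-0.20)(0.2125) + (-0.20)(0.0625) = 0.5800
adj(I−A) = Cᵀ =
  [ 0.6350   0.2200   0.2400]
  [ 0.2125   0.8500   0.4000]
  [ 0.0625   0.2500   0.8000]
(I − A)⁻¹ = adj(I−A) / det(I−A) ≈
  [   1.0948     0.3793     0.4138]
  [   0.3664     1.4655     0.6897]
  [   0.1078     0.4310     1.3793]
x = (I − A)⁻¹ d = adj(I−A)·d / det(I−A), with det(I−A) = 0.5800:
  x_1 = (0.6350·450 + 0.2200·525 + 0.2400·425) / 0.5800 = 503.25 / 0.5800 ≈ 867.7
  x_2 = (0.2125·450 + 0.8500·525 + 0.4000·425) / 0.5800 = 711.875 / 0.5800 ≈ 1227.4
  x_3 = (0.0625·450 + 0.2500·525 + 0.8000·425) / 0.5800 = 499.375 / 0.5800 ≈ 861.0

x_2 = 1227.4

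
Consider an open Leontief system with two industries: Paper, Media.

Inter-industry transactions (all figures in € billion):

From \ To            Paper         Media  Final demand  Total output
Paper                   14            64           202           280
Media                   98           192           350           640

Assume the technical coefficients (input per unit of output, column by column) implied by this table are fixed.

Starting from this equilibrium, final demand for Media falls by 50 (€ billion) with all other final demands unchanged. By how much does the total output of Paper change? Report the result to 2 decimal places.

Δx_1 = -7.94

Technical coefficients a_ij = z_ij / X_j:
  a_11 = 14/280 = 0.05, a_21 = 98/280 = 0.35
  a_12 = 64/640 = 0.10, a_22 = 192/640 = 0.30
I − A =
  [   0.95    -0.10]
  [  -0.35     0.70]
det(I−A) = (0.95)(0.70) − (-0.10)(-0.35) = 0.6300
adj(I−A) = [[0.70, 0.10], [0.35, 0.95]]
(I − A)⁻¹ = adj(I−A) / det(I−A) ≈
  [   1.1111     0.1587]
  [   0.5556     1.5079]
Δx = (I − A)⁻¹ Δd with Δd having -50 in the Media component and 0 elsewhere.
So Δx_1 = L_12 · (-50), where L_12 = adj(I−A)_12 / det(I−A) = 0.10 / 0.6300.
Δx_1 = 0.10 × (-50) / 0.6300 = -5.00 / 0.6300 ≈ -7.94.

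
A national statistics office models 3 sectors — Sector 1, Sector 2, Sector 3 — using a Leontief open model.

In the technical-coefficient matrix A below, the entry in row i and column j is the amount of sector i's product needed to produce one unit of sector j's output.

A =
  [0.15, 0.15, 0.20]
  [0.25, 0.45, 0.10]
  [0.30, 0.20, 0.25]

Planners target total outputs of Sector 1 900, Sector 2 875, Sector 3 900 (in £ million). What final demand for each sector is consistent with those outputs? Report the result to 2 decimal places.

I − A =
  [   0.85    -0.15    -0.20]
  [  -0.25     0.55    -0.10]
  [  -0.30    -0.20     0.75]
d = (I − A) x:
  d_1 = (+0.85)·900 + (-0.15)·875 + (-0.20)·900 = 453.75
  d_2 = (-0.25)·900 + (+0.55)·875 + (-0.10)·900 = 166.25
  d_3 = (-0.30)·900 + (-0.20)·875 + (+0.75)·900 = 230.00

d_1 = 453.75, d_2 = 166.25, d_3 = 230.00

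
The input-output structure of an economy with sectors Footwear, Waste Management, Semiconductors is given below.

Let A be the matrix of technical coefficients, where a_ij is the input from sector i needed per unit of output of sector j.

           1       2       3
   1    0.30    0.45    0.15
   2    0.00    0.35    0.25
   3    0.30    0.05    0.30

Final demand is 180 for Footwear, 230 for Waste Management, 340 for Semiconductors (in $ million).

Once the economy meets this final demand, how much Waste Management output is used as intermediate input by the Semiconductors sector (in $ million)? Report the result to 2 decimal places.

I − A =
  [   0.70    -0.45    -0.15]
  [   0.00     0.65    -0.25]
  [  -0.30    -0.05     0.70]
Cofactors of I−A, C_ij = (−1)^(i+j)·(minor ij) (rows/columns in the sector order above):
  C_11 = (0.65)(0.70) − (-0.25)(-0.05) = 0.4425
  C_12 = −[(0.00)(0.70) − (-0.25)(-0.30)] = 0.0750
  C_13 = (0.00)(-0.05) − (0.65)(-0.30) = 0.1950
  C_21 = −[(-0.45)(0.70) − (-0.15)(-0.05)] = 0.3225
  C_22 = (0.70)(0.70) − (-0.15)(-0.30) = 0.4450
  C_23 = −[(0.70)(-0.05) − (-0.45)(-0.30)] = 0.1700
  C_31 = (-0.45)(-0.25) − (-0.15)(0.65) = 0.2100
  C_32 = −[(0.70)(-0.25) − (-0.15)(0.00)] = 0.1750
  C_33 = (0.70)(0.65) − (-0.45)(0.00) = 0.4550
det(I−A) = Σ_j (I−A)_1j·C_1j = (0.70)(0.4425) + (-0.45)(0.0750) + (-0.15)(0.1950) = 0.24675
adj(I−A) = Cᵀ =
  [ 0.4425   0.3225   0.2100]
  [ 0.0750   0.4450   0.1750]
  [ 0.1950   0.1700   0.4550]
(I − A)⁻¹ = adj(I−A) / det(I−A) ≈
  [   1.7933     1.3070     0.8511]
  [   0.3040     1.8034     0.7092]
  [   0.7903     0.6890     1.8440]
First solve x = (I − A)⁻¹ d = adj(I−A)·d / det(I−A); in particular x_3 = (0.1950·180 + 0.1700·230 + 0.4550·340) / 0.24675 = 228.90 / 0.24675 ≈ 927.6596.
Intermediate flow from 2 to 3: z_23 = a_23 · x_3 = 0.25 × 228.90 / 0.24675 = 57.225 / 0.24675 ≈ 231.91.

z_23 = 231.91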